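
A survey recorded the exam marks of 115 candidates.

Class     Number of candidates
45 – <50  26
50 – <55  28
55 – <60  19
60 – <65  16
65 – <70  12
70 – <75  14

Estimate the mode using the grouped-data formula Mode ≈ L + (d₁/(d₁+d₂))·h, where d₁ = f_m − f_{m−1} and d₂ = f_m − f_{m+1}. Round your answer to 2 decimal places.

50.91

Modal class: 50 – <55 (highest frequency 28).
d₁ = 28 − 26 = 2, d₂ = 28 − 19 = 9
Mode ≈ 50 + (2/(2+9)) × 5 = 50 + 0.9091 = 50.9091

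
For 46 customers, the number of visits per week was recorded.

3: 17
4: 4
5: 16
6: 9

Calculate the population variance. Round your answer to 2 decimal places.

Values: 3, 4, 5, 6
n = 46, Σfx = 201, mean = 4.3696
Σfx² = 941
Σf(x − x̄)² = Σfx² − (Σfx)²/n = 941 − 201²/46 = 62.7174
Population variance = 62.7174 / 46 = 1.3634

1.36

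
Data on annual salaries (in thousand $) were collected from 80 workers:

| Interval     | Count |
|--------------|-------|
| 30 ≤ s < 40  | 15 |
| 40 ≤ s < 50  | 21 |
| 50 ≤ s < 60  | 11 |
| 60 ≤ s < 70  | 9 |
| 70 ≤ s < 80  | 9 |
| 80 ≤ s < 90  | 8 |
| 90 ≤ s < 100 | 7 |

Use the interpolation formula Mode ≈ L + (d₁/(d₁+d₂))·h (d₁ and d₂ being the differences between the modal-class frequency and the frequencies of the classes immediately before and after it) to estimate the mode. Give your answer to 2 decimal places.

43.75

Modal class: 40 ≤ s < 50 (highest frequency 21).
d₁ = 21 − 15 = 6, d₂ = 21 − 11 = 10
Mode ≈ 40 + (6/(6+10)) × 10 = 40 + 3.7500 = 43.7500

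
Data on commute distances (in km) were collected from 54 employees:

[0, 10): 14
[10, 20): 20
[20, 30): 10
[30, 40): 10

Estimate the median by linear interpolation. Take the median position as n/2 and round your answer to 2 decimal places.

16.50

Cumulative frequencies: 14, 34, 44, 54
n = 54; position = n/2 = 27.
This falls in the class [10, 20): L = 10, F = 14, f = 20, h = 10.
Median ≈ 10 + ((27 − 14) / 20) × 10 = 16.5000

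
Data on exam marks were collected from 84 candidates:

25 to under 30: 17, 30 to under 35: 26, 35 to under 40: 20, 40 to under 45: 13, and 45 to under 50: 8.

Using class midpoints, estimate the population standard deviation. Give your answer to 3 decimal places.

6.162

Midpoints: 27.5, 32.5, 37.5, 42.5, 47.5
n = 84, Σfm = 2995, mean = 35.6548
Σfm² = 109975
Σf(m − x̄)² = Σfm² − (Σfm)²/n = 109975 − 2995²/84 = 3188.9881
Population variance = 3188.9881 / 84 = 37.9641
Standard deviation = √37.9641 = 6.1615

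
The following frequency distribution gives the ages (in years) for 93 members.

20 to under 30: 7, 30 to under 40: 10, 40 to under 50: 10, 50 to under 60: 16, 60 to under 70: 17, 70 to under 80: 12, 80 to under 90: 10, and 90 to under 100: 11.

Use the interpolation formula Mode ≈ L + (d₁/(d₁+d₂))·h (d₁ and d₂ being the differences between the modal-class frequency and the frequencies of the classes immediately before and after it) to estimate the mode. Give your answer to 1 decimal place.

61.7

Modal class: 60 to under 70 (highest frequency 17).
d₁ = 17 − 16 = 1, d₂ = 17 − 12 = 5
Mode ≈ 60 + (1/(1+5)) × 10 = 60 + 1.6667 = 61.6667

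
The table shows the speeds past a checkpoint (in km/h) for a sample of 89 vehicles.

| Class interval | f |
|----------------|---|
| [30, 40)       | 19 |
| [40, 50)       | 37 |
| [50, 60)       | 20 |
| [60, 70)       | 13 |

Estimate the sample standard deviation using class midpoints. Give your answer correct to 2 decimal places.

Midpoints: 35, 45, 55, 65
n = 89, Σfm = 4275, mean = 48.0337
Σfm² = 213625
Σf(m − x̄)² = Σfm² − (Σfm)²/n = 213625 − 4275²/89 = 8280.8989
Sample variance = 8280.8989 / 88 = 94.1011
Standard deviation = √94.1011 = 9.7006

9.70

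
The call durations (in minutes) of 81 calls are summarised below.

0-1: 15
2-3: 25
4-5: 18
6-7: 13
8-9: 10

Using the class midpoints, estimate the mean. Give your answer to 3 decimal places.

3.957

Midpoints: 0.5, 2.5, 4.5, 6.5, 8.5
Σfm = 15×0.5 + 25×2.5 + 18×4.5 + 13×6.5 + 10×8.5 = 320.5
n = Σf = 81
Mean = 320.5 / 81 = 3.9568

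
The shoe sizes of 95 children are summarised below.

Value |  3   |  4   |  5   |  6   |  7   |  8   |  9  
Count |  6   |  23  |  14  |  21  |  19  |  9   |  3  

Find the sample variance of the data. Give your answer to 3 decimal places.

Values: 3, 4, 5, 6, 7, 8, 9
n = 95, Σfx = 538, mean = 5.6632
Σfx² = 3278
Σf(x − x̄)² = Σfx² − (Σfx)²/n = 3278 − 538²/95 = 231.2211
Sample variance = 231.2211 / 94 = 2.4598

2.460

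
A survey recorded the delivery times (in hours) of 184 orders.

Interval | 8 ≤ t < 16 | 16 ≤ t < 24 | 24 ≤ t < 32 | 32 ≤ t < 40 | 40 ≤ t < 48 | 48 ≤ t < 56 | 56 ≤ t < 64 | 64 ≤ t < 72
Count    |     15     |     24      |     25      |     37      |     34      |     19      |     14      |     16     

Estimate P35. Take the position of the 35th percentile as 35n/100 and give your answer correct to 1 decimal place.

32.1

Cumulative frequencies: 15, 39, 64, 101, 135, 154, 168, 184
n = 184; position = 35n/100 = 64.4.
This falls in the class 32 ≤ t < 40: L = 32, F = 64, f = 37, h = 8.
35th percentile ≈ 32 + ((64.4 − 64) / 37) × 8 = 32.0865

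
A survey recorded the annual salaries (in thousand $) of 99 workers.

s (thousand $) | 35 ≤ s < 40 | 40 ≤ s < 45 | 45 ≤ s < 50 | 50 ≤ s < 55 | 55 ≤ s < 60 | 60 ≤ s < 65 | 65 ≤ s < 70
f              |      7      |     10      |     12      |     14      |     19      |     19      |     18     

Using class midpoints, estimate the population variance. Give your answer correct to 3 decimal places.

85.359

Midpoints: 37.5, 42.5, 47.5, 52.5, 57.5, 62.5, 67.5
n = 99, Σfm = 5487.5, mean = 55.4293
Σfm² = 312618.75
Σf(m − x̄)² = Σfm² − (Σfm)²/n = 312618.75 − 5487.5²/99 = 8450.5051
Population variance = 8450.5051 / 99 = 85.3586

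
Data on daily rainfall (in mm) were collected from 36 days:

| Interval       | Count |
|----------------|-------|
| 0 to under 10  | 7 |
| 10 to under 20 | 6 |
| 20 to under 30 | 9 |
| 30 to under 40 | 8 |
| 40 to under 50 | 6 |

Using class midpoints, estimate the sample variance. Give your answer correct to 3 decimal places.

Midpoints: 5, 15, 25, 35, 45
n = 36, Σfm = 900, mean = 25.0000
Σfm² = 29100
Σf(m − x̄)² = Σfm² − (Σfm)²/n = 29100 − 900²/36 = 6600.0000
Sample variance = 6600.0000 / 35 = 188.5714

188.571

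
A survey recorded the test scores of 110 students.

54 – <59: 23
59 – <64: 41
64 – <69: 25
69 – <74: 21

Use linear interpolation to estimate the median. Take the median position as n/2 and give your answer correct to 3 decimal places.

62.902

Cumulative frequencies: 23, 64, 89, 110
n = 110; position = n/2 = 55.
This falls in the class 59 – <64: L = 59, F = 23, f = 41, h = 5.
Median ≈ 59 + ((55 − 23) / 41) × 5 = 62.9024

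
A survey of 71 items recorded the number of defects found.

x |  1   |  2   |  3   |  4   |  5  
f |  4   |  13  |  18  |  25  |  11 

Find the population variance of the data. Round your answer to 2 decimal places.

1.25

Values: 1, 2, 3, 4, 5
n = 71, Σfx = 239, mean = 3.3662
Σfx² = 893
Σf(x − x̄)² = Σfx² − (Σfx)²/n = 893 − 239²/71 = 88.4789
Population variance = 88.4789 / 71 = 1.2462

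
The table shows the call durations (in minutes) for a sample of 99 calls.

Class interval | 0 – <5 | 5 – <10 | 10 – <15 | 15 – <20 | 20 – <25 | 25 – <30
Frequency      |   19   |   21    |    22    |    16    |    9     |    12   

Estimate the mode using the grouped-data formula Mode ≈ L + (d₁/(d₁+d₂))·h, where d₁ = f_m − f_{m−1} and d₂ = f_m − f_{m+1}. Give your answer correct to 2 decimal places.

Modal class: 10 – <15 (highest frequency 22).
d₁ = 22 − 21 = 1, d₂ = 22 − 16 = 6
Mode ≈ 10 + (1/(1+6)) × 5 = 10 + 0.7143 = 10.7143

10.71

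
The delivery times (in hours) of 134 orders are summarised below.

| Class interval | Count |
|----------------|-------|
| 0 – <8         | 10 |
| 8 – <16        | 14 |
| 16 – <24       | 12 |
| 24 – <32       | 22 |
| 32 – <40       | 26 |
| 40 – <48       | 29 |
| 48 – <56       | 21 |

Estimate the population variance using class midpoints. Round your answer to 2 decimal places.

Midpoints: 4, 12, 20, 28, 36, 44, 52
n = 134, Σfm = 4368, mean = 32.5970
Σfm² = 170848
Σf(m − x̄)² = Σfm² − (Σfm)²/n = 170848 − 4368²/134 = 28464.2388
Population variance = 28464.2388 / 134 = 212.4197

212.42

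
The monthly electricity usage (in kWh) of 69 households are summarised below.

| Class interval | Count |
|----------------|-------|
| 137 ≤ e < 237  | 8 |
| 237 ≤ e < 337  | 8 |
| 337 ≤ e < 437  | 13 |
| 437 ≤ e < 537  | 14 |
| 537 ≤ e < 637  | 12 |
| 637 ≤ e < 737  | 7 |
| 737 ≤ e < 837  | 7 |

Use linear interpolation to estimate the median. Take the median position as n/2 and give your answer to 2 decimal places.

Cumulative frequencies: 8, 16, 29, 43, 55, 62, 69
n = 69; position = n/2 = 34.5.
This falls in the class 437 ≤ e < 537: L = 437, F = 29, f = 14, h = 100.
Median ≈ 437 + ((34.5 − 29) / 14) × 100 = 476.2857

476.29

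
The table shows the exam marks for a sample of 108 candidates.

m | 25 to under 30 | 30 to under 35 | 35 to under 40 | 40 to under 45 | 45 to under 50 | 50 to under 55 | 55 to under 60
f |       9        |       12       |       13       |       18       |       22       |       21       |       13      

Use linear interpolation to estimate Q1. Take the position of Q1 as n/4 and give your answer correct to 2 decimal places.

Cumulative frequencies: 9, 21, 34, 52, 74, 95, 108
n = 108; position = n/4 = 27.
This falls in the class 35 to under 40: L = 35, F = 21, f = 13, h = 5.
Lower quartile ≈ 35 + ((27 − 21) / 13) × 5 = 37.3077

37.31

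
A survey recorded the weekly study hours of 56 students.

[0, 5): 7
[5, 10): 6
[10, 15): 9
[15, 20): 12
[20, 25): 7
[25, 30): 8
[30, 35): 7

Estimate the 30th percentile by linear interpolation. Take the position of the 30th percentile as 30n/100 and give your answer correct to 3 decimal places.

12.111

Cumulative frequencies: 7, 13, 22, 34, 41, 49, 56
n = 56; position = 30n/100 = 16.8.
This falls in the class [10, 15): L = 10, F = 13, f = 9, h = 5.
30th percentile ≈ 10 + ((16.8 − 13) / 9) × 5 = 12.1111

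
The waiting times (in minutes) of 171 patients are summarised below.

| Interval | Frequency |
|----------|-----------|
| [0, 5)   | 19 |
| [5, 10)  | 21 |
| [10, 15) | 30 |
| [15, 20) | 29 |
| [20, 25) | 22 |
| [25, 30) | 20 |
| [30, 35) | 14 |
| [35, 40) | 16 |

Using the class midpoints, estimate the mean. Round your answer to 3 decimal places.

Midpoints: 2.5, 7.5, 12.5, 17.5, 22.5, 27.5, 32.5, 37.5
Σfm = 19×2.5 + 21×7.5 + 30×12.5 + 29×17.5 + 22×22.5 + 20×27.5 + 14×32.5 + 16×37.5 = 3187.5
n = Σf = 171
Mean = 3187.5 / 171 = 18.6404

18.640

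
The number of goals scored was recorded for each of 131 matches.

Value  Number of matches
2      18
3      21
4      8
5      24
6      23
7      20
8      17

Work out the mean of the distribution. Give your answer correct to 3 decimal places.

Values: 2, 3, 4, 5, 6, 7, 8
Σfx = 18×2 + 21×3 + 8×4 + 24×5 + 23×6 + 20×7 + 17×8 = 665
n = Σf = 131
Mean = 665 / 131 = 5.0763

5.076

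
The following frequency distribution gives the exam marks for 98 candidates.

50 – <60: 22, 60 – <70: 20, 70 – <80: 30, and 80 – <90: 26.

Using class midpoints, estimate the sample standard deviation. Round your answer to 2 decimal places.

11.09

Midpoints: 55, 65, 75, 85
n = 98, Σfm = 6970, mean = 71.1224
Σfm² = 507650
Σf(m − x̄)² = Σfm² − (Σfm)²/n = 507650 − 6970²/98 = 11926.5306
Sample variance = 11926.5306 / 97 = 122.9539
Standard deviation = √122.9539 = 11.0885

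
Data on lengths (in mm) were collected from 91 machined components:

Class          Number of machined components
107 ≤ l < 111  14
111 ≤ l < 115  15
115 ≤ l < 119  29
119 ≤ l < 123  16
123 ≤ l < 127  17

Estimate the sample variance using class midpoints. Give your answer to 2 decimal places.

27.46

Midpoints: 109, 113, 117, 121, 125
n = 91, Σfm = 10675, mean = 117.3077
Σfm² = 1254731
Σf(m − x̄)² = Σfm² − (Σfm)²/n = 1254731 − 10675²/91 = 2471.3846
Sample variance = 2471.3846 / 90 = 27.4598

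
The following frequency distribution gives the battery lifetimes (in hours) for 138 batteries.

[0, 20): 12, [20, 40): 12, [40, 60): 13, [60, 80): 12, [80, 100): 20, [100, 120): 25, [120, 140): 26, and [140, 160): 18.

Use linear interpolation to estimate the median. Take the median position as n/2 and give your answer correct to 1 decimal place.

100.0

Cumulative frequencies: 12, 24, 37, 49, 69, 94, 120, 138
n = 138; position = n/2 = 69.
This falls in the class [80, 100): L = 80, F = 49, f = 20, h = 20.
Median ≈ 80 + ((69 − 49) / 20) × 20 = 100.0000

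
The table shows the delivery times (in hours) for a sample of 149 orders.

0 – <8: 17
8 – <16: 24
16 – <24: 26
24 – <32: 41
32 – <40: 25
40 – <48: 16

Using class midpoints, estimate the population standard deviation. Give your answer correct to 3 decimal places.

11.959

Midpoints: 4, 12, 20, 28, 36, 44
n = 149, Σfm = 3628, mean = 24.3490
Σfm² = 109648
Σf(m − x̄)² = Σfm² − (Σfm)²/n = 109648 − 3628²/149 = 21309.8523
Population variance = 21309.8523 / 149 = 143.0191
Standard deviation = √143.0191 = 11.9591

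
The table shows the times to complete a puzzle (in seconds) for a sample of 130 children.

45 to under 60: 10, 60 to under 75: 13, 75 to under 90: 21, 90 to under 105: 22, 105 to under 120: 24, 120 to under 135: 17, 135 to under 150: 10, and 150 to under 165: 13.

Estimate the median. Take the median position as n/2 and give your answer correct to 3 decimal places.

Cumulative frequencies: 10, 23, 44, 66, 90, 107, 117, 130
n = 130; position = n/2 = 65.
This falls in the class 90 to under 105: L = 90, F = 44, f = 22, h = 15.
Median ≈ 90 + ((65 − 44) / 22) × 15 = 104.3182

104.318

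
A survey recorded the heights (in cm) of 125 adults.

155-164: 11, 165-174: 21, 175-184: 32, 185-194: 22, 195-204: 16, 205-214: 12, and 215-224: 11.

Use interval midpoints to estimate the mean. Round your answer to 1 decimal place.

186.8

Midpoints: 159.5, 169.5, 179.5, 189.5, 199.5, 209.5, 219.5
Σfm = 11×159.5 + 21×169.5 + 32×179.5 + 22×189.5 + 16×199.5 + 12×209.5 + 11×219.5 = 23347.5
n = Σf = 125
Mean = 23347.5 / 125 = 186.7800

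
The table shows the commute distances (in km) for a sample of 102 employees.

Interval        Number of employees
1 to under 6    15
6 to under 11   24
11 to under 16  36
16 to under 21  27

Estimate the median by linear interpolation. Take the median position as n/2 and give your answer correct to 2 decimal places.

Cumulative frequencies: 15, 39, 75, 102
n = 102; position = n/2 = 51.
This falls in the class 11 to under 16: L = 11, F = 39, f = 36, h = 5.
Median ≈ 11 + ((51 − 39) / 36) × 5 = 12.6667

12.67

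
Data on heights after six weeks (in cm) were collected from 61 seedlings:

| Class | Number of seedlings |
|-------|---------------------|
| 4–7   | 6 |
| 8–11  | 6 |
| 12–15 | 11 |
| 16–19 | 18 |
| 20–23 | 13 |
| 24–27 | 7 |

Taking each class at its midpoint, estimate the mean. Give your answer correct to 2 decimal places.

16.58

Midpoints: 5.5, 9.5, 13.5, 17.5, 21.5, 25.5
Σfm = 6×5.5 + 6×9.5 + 11×13.5 + 18×17.5 + 13×21.5 + 7×25.5 = 1011.5
n = Σf = 61
Mean = 1011.5 / 61 = 16.5820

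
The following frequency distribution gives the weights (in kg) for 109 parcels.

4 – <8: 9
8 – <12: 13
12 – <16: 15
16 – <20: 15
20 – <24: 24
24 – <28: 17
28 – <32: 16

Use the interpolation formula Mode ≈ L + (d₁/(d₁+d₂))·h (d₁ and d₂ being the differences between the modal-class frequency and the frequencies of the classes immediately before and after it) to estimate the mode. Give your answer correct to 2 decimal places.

Modal class: 20 – <24 (highest frequency 24).
d₁ = 24 − 15 = 9, d₂ = 24 − 17 = 7
Mode ≈ 20 + (9/(9+7)) × 4 = 20 + 2.2500 = 22.2500

22.25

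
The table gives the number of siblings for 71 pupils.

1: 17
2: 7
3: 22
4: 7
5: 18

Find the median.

Cumulative frequencies: 17, 24, 46, 53, 71
n = 71, so the median is the value in position (n+1)/2 = 36.
Position 36 falls at value 3.

3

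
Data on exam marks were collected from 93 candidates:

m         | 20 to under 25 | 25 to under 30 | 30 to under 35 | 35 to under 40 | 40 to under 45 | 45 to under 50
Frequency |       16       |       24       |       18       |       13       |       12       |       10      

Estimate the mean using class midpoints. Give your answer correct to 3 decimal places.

Midpoints: 22.5, 27.5, 32.5, 37.5, 42.5, 47.5
Σfm = 16×22.5 + 24×27.5 + 18×32.5 + 13×37.5 + 12×42.5 + 10×47.5 = 3077.5
n = Σf = 93
Mean = 3077.5 / 93 = 33.0914

33.091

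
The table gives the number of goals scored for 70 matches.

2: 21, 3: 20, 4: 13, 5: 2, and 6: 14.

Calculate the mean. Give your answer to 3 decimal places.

3.543

Values: 2, 3, 4, 5, 6
Σfx = 21×2 + 20×3 + 13×4 + 2×5 + 14×6 = 248
n = Σf = 70
Mean = 248 / 70 = 3.5429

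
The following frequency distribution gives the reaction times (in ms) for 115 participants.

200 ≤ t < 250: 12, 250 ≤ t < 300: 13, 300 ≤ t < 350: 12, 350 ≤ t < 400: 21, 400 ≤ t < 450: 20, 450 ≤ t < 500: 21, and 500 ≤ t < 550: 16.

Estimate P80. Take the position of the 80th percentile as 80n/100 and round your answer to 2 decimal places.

Cumulative frequencies: 12, 25, 37, 58, 78, 99, 115
n = 115; position = 80n/100 = 92.
This falls in the class 450 ≤ t < 500: L = 450, F = 78, f = 21, h = 50.
80th percentile ≈ 450 + ((92 − 78) / 21) × 50 = 483.3333

483.33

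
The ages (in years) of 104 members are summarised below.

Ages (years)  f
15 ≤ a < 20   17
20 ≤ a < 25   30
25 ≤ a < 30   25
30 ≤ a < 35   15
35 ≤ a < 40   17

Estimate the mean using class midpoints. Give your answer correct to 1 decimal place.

26.8

Midpoints: 17.5, 22.5, 27.5, 32.5, 37.5
Σfm = 17×17.5 + 30×22.5 + 25×27.5 + 15×32.5 + 17×37.5 = 2785
n = Σf = 104
Mean = 2785 / 104 = 26.7788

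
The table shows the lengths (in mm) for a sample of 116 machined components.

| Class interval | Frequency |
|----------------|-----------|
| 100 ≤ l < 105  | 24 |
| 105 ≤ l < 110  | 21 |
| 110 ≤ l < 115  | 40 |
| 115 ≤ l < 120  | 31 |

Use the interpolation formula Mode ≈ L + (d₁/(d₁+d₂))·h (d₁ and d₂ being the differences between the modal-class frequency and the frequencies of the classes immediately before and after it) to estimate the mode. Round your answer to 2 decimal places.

Modal class: 110 ≤ l < 115 (highest frequency 40).
d₁ = 40 − 21 = 19, d₂ = 40 − 31 = 9
Mode ≈ 110 + (19/(19+9)) × 5 = 110 + 3.3929 = 113.3929

113.39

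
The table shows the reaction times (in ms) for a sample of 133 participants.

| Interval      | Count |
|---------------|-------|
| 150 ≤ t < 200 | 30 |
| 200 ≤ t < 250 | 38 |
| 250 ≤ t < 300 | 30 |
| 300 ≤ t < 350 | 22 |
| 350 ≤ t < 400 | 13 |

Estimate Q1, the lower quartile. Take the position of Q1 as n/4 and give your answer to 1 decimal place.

Cumulative frequencies: 30, 68, 98, 120, 133
n = 133; position = n/4 = 33.25.
This falls in the class 200 ≤ t < 250: L = 200, F = 30, f = 38, h = 50.
Lower quartile ≈ 200 + ((33.25 − 30) / 38) × 50 = 204.2763

204.3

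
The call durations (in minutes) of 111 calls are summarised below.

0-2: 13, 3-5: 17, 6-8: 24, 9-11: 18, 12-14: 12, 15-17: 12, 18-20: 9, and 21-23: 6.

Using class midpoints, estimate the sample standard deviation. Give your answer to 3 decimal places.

6.035

Midpoints: 1, 4, 7, 10, 13, 16, 19, 22
n = 111, Σfm = 1080, mean = 9.7297
Σfm² = 14514
Σf(m − x̄)² = Σfm² − (Σfm)²/n = 14514 − 1080²/111 = 4005.8919
Sample variance = 4005.8919 / 110 = 36.4172
Standard deviation = √36.4172 = 6.0347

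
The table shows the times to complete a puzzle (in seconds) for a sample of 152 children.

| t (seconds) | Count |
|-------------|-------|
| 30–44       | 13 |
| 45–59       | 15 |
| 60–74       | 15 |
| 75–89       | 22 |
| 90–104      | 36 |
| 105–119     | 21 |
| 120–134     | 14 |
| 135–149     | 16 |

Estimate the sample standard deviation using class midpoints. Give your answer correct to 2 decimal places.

Midpoints: 37, 52, 67, 82, 97, 112, 127, 142
n = 152, Σfm = 13964, mean = 91.8684
Σfm² = 1424198
Σf(m − x̄)² = Σfm² − (Σfm)²/n = 1424198 − 13964²/152 = 141347.3684
Sample variance = 141347.3684 / 151 = 936.0753
Standard deviation = √936.0753 = 30.5953

30.60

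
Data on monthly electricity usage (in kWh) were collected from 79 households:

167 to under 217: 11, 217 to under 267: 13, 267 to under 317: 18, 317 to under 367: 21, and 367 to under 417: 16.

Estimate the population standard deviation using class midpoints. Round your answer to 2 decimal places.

Midpoints: 192, 242, 292, 342, 392
n = 79, Σfm = 23968, mean = 303.3924
Σfm² = 7616456
Σf(m − x̄)² = Σfm² − (Σfm)²/n = 7616456 − 23968²/79 = 344746.8354
Population variance = 344746.8354 / 79 = 4363.8840
Standard deviation = √4363.8840 = 66.0597

66.06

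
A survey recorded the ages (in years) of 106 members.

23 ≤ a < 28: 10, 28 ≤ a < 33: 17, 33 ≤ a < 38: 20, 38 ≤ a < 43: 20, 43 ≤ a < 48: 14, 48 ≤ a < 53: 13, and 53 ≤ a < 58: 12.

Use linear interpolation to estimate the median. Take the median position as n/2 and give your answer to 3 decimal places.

Cumulative frequencies: 10, 27, 47, 67, 81, 94, 106
n = 106; position = n/2 = 53.
This falls in the class 38 ≤ a < 43: L = 38, F = 47, f = 20, h = 5.
Median ≈ 38 + ((53 − 47) / 20) × 5 = 39.5000

39.500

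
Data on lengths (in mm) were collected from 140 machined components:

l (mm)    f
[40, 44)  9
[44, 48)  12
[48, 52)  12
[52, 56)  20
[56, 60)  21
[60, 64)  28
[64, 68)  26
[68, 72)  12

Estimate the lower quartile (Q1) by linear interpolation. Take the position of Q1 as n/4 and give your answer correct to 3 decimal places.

52.400

Cumulative frequencies: 9, 21, 33, 53, 74, 102, 128, 140
n = 140; position = n/4 = 35.
This falls in the class [52, 56): L = 52, F = 33, f = 20, h = 4.
Lower quartile ≈ 52 + ((35 − 33) / 20) × 4 = 52.4000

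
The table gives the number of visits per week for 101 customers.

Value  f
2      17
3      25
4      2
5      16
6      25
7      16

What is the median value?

5

Cumulative frequencies: 17, 42, 44, 60, 85, 101
n = 101, so the median is the value in position (n+1)/2 = 51.
Position 51 falls at value 5.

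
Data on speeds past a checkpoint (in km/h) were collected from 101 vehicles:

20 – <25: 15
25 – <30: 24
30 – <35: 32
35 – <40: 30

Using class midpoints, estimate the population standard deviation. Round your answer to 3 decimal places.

Midpoints: 22.5, 27.5, 32.5, 37.5
n = 101, Σfm = 3162.5, mean = 31.3119
Σfm² = 101731.25
Σf(m − x̄)² = Σfm² − (Σfm)²/n = 101731.25 − 3162.5²/101 = 2707.4257
Population variance = 2707.4257 / 101 = 26.8062
Standard deviation = √26.8062 = 5.1775

5.177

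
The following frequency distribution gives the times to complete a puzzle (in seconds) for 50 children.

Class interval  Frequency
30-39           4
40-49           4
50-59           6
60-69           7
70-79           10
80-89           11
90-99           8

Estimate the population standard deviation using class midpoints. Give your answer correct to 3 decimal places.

Midpoints: 34.5, 44.5, 54.5, 64.5, 74.5, 84.5, 94.5
n = 50, Σfm = 3525, mean = 70.5000
Σfm² = 265112.5
Σf(m − x̄)² = Σfm² − (Σfm)²/n = 265112.5 − 3525²/50 = 16600.0000
Population variance = 16600.0000 / 50 = 332.0000
Standard deviation = √332.0000 = 18.2209

18.221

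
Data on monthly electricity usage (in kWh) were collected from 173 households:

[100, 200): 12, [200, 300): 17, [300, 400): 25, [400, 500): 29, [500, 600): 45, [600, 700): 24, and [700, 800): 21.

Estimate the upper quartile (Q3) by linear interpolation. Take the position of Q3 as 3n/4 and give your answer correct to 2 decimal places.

607.29

Cumulative frequencies: 12, 29, 54, 83, 128, 152, 173
n = 173; position = 3n/4 = 129.75.
This falls in the class [600, 700): L = 600, F = 128, f = 24, h = 100.
Upper quartile ≈ 600 + ((129.75 − 128) / 24) × 100 = 607.2917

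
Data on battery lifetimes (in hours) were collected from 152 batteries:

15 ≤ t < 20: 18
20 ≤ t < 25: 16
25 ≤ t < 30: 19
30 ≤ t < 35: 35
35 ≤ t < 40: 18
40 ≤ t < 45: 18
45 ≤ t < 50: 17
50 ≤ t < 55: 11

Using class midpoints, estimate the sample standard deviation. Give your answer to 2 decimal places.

Midpoints: 17.5, 22.5, 27.5, 32.5, 37.5, 42.5, 47.5, 52.5
n = 152, Σfm = 5160, mean = 33.9474
Σfm² = 191450
Σf(m − x̄)² = Σfm² − (Σfm)²/n = 191450 − 5160²/152 = 16281.5789
Sample variance = 16281.5789 / 151 = 107.8250
Standard deviation = √107.8250 = 10.3839

10.38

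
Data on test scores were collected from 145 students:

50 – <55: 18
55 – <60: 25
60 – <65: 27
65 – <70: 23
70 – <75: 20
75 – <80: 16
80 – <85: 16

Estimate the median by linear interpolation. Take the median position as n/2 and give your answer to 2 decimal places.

65.54

Cumulative frequencies: 18, 43, 70, 93, 113, 129, 145
n = 145; position = n/2 = 72.5.
This falls in the class 65 – <70: L = 65, F = 70, f = 23, h = 5.
Median ≈ 65 + ((72.5 − 70) / 23) × 5 = 65.5435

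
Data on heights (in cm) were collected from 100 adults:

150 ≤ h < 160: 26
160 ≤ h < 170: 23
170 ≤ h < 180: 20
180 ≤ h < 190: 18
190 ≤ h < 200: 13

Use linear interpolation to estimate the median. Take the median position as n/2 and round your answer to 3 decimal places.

170.500

Cumulative frequencies: 26, 49, 69, 87, 100
n = 100; position = n/2 = 50.
This falls in the class 170 ≤ h < 180: L = 170, F = 49, f = 20, h = 10.
Median ≈ 170 + ((50 − 49) / 20) × 10 = 170.5000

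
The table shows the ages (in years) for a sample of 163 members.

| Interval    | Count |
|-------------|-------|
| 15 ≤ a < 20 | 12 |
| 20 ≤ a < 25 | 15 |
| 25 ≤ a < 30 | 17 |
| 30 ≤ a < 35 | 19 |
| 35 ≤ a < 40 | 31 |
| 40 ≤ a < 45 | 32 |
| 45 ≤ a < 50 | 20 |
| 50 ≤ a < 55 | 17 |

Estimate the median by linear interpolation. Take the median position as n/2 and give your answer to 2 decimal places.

37.98

Cumulative frequencies: 12, 27, 44, 63, 94, 126, 146, 163
n = 163; position = n/2 = 81.5.
This falls in the class 35 ≤ a < 40: L = 35, F = 63, f = 31, h = 5.
Median ≈ 35 + ((81.5 − 63) / 31) × 5 = 37.9839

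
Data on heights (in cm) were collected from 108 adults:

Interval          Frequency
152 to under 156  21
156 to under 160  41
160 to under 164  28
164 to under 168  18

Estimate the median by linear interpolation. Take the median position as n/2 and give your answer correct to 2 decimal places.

159.22

Cumulative frequencies: 21, 62, 90, 108
n = 108; position = n/2 = 54.
This falls in the class 156 to under 160: L = 156, F = 21, f = 41, h = 4.
Median ≈ 156 + ((54 − 21) / 41) × 4 = 159.2195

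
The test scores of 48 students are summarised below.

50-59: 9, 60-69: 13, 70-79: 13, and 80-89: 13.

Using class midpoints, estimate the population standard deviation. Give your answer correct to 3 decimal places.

10.729

Midpoints: 54.5, 64.5, 74.5, 84.5
n = 48, Σfm = 3396, mean = 70.7500
Σfm² = 245792
Σf(m − x̄)² = Σfm² − (Σfm)²/n = 245792 − 3396²/48 = 5525.0000
Population variance = 5525.0000 / 48 = 115.1042
Standard deviation = √115.1042 = 10.7287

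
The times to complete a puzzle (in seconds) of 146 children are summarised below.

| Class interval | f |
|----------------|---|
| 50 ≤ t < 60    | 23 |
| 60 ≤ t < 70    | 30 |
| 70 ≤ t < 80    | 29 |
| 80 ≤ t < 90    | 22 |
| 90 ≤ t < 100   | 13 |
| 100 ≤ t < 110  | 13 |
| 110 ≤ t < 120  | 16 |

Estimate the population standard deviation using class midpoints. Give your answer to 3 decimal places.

Midpoints: 55, 65, 75, 85, 95, 105, 115
n = 146, Σfm = 11700, mean = 80.1370
Σfm² = 990650
Σf(m − x̄)² = Σfm² − (Σfm)²/n = 990650 − 11700²/146 = 53047.2603
Population variance = 53047.2603 / 146 = 363.3374
Standard deviation = √363.3374 = 19.0614

19.061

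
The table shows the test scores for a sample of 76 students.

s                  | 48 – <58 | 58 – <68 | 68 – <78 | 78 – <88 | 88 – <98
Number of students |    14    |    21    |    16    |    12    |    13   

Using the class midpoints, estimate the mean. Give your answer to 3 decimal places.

71.553

Midpoints: 53, 63, 73, 83, 93
Σfm = 14×53 + 21×63 + 16×73 + 12×83 + 13×93 = 5438
n = Σf = 76
Mean = 5438 / 76 = 71.5526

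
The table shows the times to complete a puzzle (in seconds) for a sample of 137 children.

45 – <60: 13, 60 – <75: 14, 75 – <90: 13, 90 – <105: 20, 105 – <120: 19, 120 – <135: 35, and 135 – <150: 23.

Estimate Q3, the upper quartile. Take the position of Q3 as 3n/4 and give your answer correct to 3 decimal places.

130.179

Cumulative frequencies: 13, 27, 40, 60, 79, 114, 137
n = 137; position = 3n/4 = 102.75.
This falls in the class 120 – <135: L = 120, F = 79, f = 35, h = 15.
Upper quartile ≈ 120 + ((102.75 − 79) / 35) × 15 = 130.1786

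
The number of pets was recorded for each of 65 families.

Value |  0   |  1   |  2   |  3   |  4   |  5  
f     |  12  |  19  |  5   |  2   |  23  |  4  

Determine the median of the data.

Cumulative frequencies: 12, 31, 36, 38, 61, 65
n = 65, so the median is the value in position (n+1)/2 = 33.
Position 33 falls at value 2.

2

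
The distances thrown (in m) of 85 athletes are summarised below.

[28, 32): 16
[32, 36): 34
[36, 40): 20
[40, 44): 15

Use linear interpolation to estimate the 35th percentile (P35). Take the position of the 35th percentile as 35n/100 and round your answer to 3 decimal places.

33.618

Cumulative frequencies: 16, 50, 70, 85
n = 85; position = 35n/100 = 29.75.
This falls in the class [32, 36): L = 32, F = 16, f = 34, h = 4.
35th percentile ≈ 32 + ((29.75 − 16) / 34) × 4 = 33.6176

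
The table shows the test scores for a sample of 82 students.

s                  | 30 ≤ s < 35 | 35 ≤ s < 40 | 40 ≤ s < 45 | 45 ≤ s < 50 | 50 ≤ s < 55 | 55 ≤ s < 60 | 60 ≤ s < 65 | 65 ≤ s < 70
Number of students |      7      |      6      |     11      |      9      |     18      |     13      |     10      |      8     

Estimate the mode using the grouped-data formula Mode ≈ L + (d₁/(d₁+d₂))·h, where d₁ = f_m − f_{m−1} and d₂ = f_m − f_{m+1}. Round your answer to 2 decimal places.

Modal class: 50 ≤ s < 55 (highest frequency 18).
d₁ = 18 − 9 = 9, d₂ = 18 − 13 = 5
Mode ≈ 50 + (9/(9+5)) × 5 = 50 + 3.2143 = 53.2143

53.21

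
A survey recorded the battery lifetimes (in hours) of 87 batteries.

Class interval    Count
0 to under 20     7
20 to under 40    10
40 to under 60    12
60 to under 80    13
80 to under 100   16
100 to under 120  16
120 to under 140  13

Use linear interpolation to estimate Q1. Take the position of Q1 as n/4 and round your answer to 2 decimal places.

47.92

Cumulative frequencies: 7, 17, 29, 42, 58, 74, 87
n = 87; position = n/4 = 21.75.
This falls in the class 40 to under 60: L = 40, F = 17, f = 12, h = 20.
Lower quartile ≈ 40 + ((21.75 − 17) / 12) × 20 = 47.9167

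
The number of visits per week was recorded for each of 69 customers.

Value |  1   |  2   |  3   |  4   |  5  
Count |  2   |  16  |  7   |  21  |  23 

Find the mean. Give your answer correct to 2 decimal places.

3.68

Values: 1, 2, 3, 4, 5
Σfx = 2×1 + 16×2 + 7×3 + 21×4 + 23×5 = 254
n = Σf = 69
Mean = 254 / 69 = 3.6812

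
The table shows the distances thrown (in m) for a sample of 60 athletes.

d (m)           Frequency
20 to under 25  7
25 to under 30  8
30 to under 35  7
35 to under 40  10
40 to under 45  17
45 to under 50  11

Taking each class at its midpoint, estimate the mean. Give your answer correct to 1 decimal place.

37.1

Midpoints: 22.5, 27.5, 32.5, 37.5, 42.5, 47.5
Σfm = 7×22.5 + 8×27.5 + 7×32.5 + 10×37.5 + 17×42.5 + 11×47.5 = 2225
n = Σf = 60
Mean = 2225 / 60 = 37.0833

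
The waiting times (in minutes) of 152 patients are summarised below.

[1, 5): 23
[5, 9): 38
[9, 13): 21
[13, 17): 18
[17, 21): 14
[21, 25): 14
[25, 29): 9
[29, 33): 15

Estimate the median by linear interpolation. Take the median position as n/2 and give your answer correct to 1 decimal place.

11.9

Cumulative frequencies: 23, 61, 82, 100, 114, 128, 137, 152
n = 152; position = n/2 = 76.
This falls in the class [9, 13): L = 9, F = 61, f = 21, h = 4.
Median ≈ 9 + ((76 − 61) / 21) × 4 = 11.8571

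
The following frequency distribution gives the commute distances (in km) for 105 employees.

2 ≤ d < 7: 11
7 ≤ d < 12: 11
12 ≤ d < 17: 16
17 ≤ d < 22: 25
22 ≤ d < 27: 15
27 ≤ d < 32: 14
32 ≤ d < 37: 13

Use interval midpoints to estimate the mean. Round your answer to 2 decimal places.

Midpoints: 4.5, 9.5, 14.5, 19.5, 24.5, 29.5, 34.5
Σfm = 11×4.5 + 11×9.5 + 16×14.5 + 25×19.5 + 15×24.5 + 14×29.5 + 13×34.5 = 2102.5
n = Σf = 105
Mean = 2102.5 / 105 = 20.0238

20.02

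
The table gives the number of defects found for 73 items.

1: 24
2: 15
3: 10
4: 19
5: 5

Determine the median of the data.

Cumulative frequencies: 24, 39, 49, 68, 73
n = 73, so the median is the value in position (n+1)/2 = 37.
Position 37 falls at value 2.

2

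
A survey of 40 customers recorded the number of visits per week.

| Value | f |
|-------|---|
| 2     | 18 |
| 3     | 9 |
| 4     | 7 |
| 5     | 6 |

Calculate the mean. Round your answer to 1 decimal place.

3.0

Values: 2, 3, 4, 5
Σfx = 18×2 + 9×3 + 7×4 + 6×5 = 121
n = Σf = 40
Mean = 121 / 40 = 3.0250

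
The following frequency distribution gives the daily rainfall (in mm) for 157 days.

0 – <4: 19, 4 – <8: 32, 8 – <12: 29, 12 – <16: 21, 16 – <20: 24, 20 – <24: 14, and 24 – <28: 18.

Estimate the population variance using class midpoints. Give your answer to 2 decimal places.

Midpoints: 2, 6, 10, 14, 18, 22, 26
n = 157, Σfm = 2022, mean = 12.8790
Σfm² = 34964
Σf(m − x̄)² = Σfm² − (Σfm)²/n = 34964 − 2022²/157 = 8922.7006
Population variance = 8922.7006 / 157 = 56.8325

56.83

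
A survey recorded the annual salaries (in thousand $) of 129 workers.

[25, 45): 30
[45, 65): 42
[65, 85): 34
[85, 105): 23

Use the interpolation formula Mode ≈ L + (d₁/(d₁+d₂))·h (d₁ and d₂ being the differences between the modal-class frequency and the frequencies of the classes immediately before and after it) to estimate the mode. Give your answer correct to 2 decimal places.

Modal class: [45, 65) (highest frequency 42).
d₁ = 42 − 30 = 12, d₂ = 42 − 34 = 8
Mode ≈ 45 + (12/(12+8)) × 20 = 45 + 12.0000 = 57.0000

57.00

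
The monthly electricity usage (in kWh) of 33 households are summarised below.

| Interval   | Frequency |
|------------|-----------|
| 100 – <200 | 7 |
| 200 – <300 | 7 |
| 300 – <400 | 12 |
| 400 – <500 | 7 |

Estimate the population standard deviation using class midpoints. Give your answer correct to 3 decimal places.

104.534

Midpoints: 150, 250, 350, 450
n = 33, Σfm = 10150, mean = 307.5758
Σfm² = 3482500
Σf(m − x̄)² = Σfm² − (Σfm)²/n = 3482500 − 10150²/33 = 360606.0606
Population variance = 360606.0606 / 33 = 10927.4564
Standard deviation = √10927.4564 = 104.5345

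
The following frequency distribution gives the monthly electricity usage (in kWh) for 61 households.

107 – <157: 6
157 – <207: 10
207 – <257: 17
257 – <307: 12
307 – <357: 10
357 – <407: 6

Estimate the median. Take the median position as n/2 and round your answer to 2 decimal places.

249.65

Cumulative frequencies: 6, 16, 33, 45, 55, 61
n = 61; position = n/2 = 30.5.
This falls in the class 207 – <257: L = 207, F = 16, f = 17, h = 50.
Median ≈ 207 + ((30.5 − 16) / 17) × 50 = 249.6471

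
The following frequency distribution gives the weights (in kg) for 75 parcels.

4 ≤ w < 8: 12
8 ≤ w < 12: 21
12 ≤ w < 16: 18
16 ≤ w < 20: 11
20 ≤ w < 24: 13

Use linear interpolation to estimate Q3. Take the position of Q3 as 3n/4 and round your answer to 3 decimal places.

17.909

Cumulative frequencies: 12, 33, 51, 62, 75
n = 75; position = 3n/4 = 56.25.
This falls in the class 16 ≤ w < 20: L = 16, F = 51, f = 11, h = 4.
Upper quartile ≈ 16 + ((56.25 − 51) / 11) × 4 = 17.9091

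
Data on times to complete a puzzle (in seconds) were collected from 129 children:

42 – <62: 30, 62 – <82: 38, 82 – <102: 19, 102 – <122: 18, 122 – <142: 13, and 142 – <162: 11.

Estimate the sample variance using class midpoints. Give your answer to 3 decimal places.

1011.192

Midpoints: 52, 72, 92, 112, 132, 152
n = 129, Σfm = 11448, mean = 88.7442
Σfm² = 1145376
Σf(m − x̄)² = Σfm² − (Σfm)²/n = 1145376 − 11448²/129 = 129432.5581
Sample variance = 129432.5581 / 128 = 1011.1919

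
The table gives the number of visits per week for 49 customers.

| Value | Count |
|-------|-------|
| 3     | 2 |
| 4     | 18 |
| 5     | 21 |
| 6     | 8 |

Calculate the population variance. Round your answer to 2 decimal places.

0.61

Values: 3, 4, 5, 6
n = 49, Σfx = 231, mean = 4.7143
Σfx² = 1119
Σf(x − x̄)² = Σfx² − (Σfx)²/n = 1119 − 231²/49 = 30.0000
Population variance = 30.0000 / 49 = 0.6122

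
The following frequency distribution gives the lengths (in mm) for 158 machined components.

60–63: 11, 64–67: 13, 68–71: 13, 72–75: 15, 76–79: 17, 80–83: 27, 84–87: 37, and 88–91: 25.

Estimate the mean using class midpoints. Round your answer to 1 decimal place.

78.8

Midpoints: 61.5, 65.5, 69.5, 73.5, 77.5, 81.5, 85.5, 89.5
Σfm = 11×61.5 + 13×65.5 + 13×69.5 + 15×73.5 + 17×77.5 + 27×81.5 + 37×85.5 + 25×89.5 = 12453
n = Σf = 158
Mean = 12453 / 158 = 78.8165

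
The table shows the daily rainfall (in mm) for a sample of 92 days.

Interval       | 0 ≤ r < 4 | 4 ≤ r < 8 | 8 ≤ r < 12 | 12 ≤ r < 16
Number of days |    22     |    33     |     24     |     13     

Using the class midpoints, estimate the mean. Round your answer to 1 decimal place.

Midpoints: 2, 6, 10, 14
Σfm = 22×2 + 33×6 + 24×10 + 13×14 = 664
n = Σf = 92
Mean = 664 / 92 = 7.2174

7.2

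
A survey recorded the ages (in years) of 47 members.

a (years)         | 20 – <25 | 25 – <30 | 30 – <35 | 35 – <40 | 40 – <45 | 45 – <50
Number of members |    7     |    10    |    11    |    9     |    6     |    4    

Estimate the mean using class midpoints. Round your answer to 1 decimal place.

33.5

Midpoints: 22.5, 27.5, 32.5, 37.5, 42.5, 47.5
Σfm = 7×22.5 + 10×27.5 + 11×32.5 + 9×37.5 + 6×42.5 + 4×47.5 = 1572.5
n = Σf = 47
Mean = 1572.5 / 47 = 33.4574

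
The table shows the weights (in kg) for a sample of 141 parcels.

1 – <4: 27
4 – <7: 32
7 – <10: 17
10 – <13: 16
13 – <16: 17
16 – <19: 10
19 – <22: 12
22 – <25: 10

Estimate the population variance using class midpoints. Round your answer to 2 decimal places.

44.42

Midpoints: 2.5, 5.5, 8.5, 11.5, 14.5, 17.5, 20.5, 23.5
n = 141, Σfm = 1474.5, mean = 10.4574
Σfm² = 21683.25
Σf(m − x̄)² = Σfm² − (Σfm)²/n = 21683.25 − 1474.5²/141 = 6263.7447
Population variance = 6263.7447 / 141 = 44.4237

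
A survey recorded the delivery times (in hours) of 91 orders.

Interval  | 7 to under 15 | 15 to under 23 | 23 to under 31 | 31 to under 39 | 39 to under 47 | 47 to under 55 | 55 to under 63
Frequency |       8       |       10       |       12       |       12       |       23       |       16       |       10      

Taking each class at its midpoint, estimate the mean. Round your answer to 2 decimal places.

Midpoints: 11, 19, 27, 35, 43, 51, 59
Σfm = 8×11 + 10×19 + 12×27 + 12×35 + 23×43 + 16×51 + 10×59 = 3417
n = Σf = 91
Mean = 3417 / 91 = 37.5495

37.55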